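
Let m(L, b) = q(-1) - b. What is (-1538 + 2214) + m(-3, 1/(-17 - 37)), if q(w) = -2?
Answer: 36397/54 ≈ 674.02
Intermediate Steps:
m(L, b) = -2 - b
(-1538 + 2214) + m(-3, 1/(-17 - 37)) = (-1538 + 2214) + (-2 - 1/(-17 - 37)) = 676 + (-2 - 1/(-54)) = 676 + (-2 - 1*(-1/54)) = 676 + (-2 + 1/54) = 676 - 107/54 = 36397/54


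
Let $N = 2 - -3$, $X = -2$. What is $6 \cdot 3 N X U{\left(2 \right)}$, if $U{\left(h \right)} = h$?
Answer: $-360$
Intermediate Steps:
$N = 5$ ($N = 2 + 3 = 5$)
$6 \cdot 3 N X U{\left(2 \right)} = 6 \cdot 3 \cdot 5 \left(-2\right) 2 = 6 \cdot 15 \left(-2\right) 2 = 6 \left(-30\right) 2 = \left(-180\right) 2 = -360$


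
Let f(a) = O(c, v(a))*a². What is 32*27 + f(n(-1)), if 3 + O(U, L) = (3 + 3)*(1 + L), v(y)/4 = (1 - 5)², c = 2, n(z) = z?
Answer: 1251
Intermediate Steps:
v(y) = 64 (v(y) = 4*(1 - 5)² = 4*(-4)² = 4*16 = 64)
O(U, L) = 3 + 6*L (O(U, L) = -3 + (3 + 3)*(1 + L) = -3 + 6*(1 + L) = -3 + (6 + 6*L) = 3 + 6*L)
f(a) = 387*a² (f(a) = (3 + 6*64)*a² = (3 + 384)*a² = 387*a²)
32*27 + f(n(-1)) = 32*27 + 387*(-1)² = 864 + 387*1 = 864 + 387 = 1251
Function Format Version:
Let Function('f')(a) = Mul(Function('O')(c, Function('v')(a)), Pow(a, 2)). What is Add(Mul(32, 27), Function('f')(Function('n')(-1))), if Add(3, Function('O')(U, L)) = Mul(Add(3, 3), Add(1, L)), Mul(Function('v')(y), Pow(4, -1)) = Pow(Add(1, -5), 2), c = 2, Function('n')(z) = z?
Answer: 1251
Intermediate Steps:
Function('v')(y) = 64 (Function('v')(y) = Mul(4, Pow(Add(1, -5), 2)) = Mul(4, Pow(-4, 2)) = Mul(4, 16) = 64)
Function('O')(U, L) = Add(3, Mul(6, L)) (Function('O')(U, L) = Add(-3, Mul(Add(3, 3), Add(1, L))) = Add(-3, Mul(6, Add(1, L))) = Add(-3, Add(6, Mul(6, L))) = Add(3, Mul(6, L)))
Function('f')(a) = Mul(387, Pow(a, 2)) (Function('f')(a) = Mul(Add(3, Mul(6, 64)), Pow(a, 2)) = Mul(Add(3, 384), Pow(a, 2)) = Mul(387, Pow(a, 2)))
Add(Mul(32, 27), Function('f')(Function('n')(-1))) = Add(Mul(32, 27), Mul(387, Pow(-1, 2))) = Add(864, Mul(387, 1)) = Add(864, 387) = 1251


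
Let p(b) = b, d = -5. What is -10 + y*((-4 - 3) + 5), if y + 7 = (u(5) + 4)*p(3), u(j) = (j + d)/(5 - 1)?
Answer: -20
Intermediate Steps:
u(j) = -5/4 + j/4 (u(j) = (j - 5)/(5 - 1) = (-5 + j)/4 = (-5 + j)*(¼) = -5/4 + j/4)
y = 5 (y = -7 + ((-5/4 + (¼)*5) + 4)*3 = -7 + ((-5/4 + 5/4) + 4)*3 = -7 + (0 + 4)*3 = -7 + 4*3 = -7 + 12 = 5)
-10 + y*((-4 - 3) + 5) = -10 + 5*((-4 - 3) + 5) = -10 + 5*(-7 + 5) = -10 + 5*(-2) = -10 - 10 = -20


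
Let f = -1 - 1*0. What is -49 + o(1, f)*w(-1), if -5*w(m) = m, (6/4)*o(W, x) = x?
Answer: -737/15 ≈ -49.133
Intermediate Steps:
f = -1 (f = -1 + 0 = -1)
o(W, x) = 2*x/3
w(m) = -m/5
-49 + o(1, f)*w(-1) = -49 + ((⅔)*(-1))*(-⅕*(-1)) = -49 - ⅔*⅕ = -49 - 2/15 = -737/15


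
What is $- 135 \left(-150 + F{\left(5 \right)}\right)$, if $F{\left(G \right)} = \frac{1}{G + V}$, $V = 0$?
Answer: $20223$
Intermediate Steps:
$F{\left(G \right)} = \frac{1}{G}$ ($F{\left(G \right)} = \frac{1}{G + 0} = \frac{1}{G}$)
$- 135 \left(-150 + F{\left(5 \right)}\right) = - 135 \left(-150 + \frac{1}{5}\right) = \left(-135\right) \left(- \frac{749}{5}\right) = 20223$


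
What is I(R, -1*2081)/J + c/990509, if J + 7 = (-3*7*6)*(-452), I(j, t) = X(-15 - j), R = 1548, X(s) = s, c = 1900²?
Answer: 204023284433/56404535005 ≈ 3.6171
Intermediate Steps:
c = 3610000
I(j, t) = -15 - j
J = 56945 (J = -7 + (-3*7*6)*(-452) = -7 - 21*6*(-452) = -7 - 126*(-452) = -7 + 56952 = 56945)
I(R, -1*2081)/J + c/990509 = (-15 - 1*1548)/56945 + 3610000/990509 = (-15 - 1548)*(1/56945) + 3610000*(1/990509) = -1563*1/56945 + 3610000/990509 = -1563/56945 + 3610000/990509 = 204023284433/56404535005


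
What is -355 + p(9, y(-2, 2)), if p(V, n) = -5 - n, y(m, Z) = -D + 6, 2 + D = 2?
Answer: -366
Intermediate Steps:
D = 0 (D = -2 + 2 = 0)
y(m, Z) = 6 (y(m, Z) = -1*0 + 6 = 0 + 6 = 6)
-355 + p(9, y(-2, 2)) = -355 + (-5 - 1*6) = -355 + (-5 - 6) = -355 - 11 = -366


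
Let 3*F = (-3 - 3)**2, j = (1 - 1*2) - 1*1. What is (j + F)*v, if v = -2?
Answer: -20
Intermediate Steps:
j = -2 (j = (1 - 2) - 1 = -1 - 1 = -2)
F = 12 (F = (-3 - 3)**2/3 = (1/3)*(-6)**2 = (1/3)*36 = 12)
(j + F)*v = (-2 + 12)*(-2) = 10*(-2) = -20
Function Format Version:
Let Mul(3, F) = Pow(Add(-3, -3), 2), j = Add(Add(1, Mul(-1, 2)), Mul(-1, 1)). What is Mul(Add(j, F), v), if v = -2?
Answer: -20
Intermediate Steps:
j = -2 (j = Add(Add(1, -2), -1) = Add(-1, -1) = -2)
F = 12 (F = Mul(Rational(1, 3), Pow(Add(-3, -3), 2)) = Mul(Rational(1, 3), Pow(-6, 2)) = Mul(Rational(1, 3), 36) = 12)
Mul(Add(j, F), v) = Mul(Add(-2, 12), -2) = Mul(10, -2) = -20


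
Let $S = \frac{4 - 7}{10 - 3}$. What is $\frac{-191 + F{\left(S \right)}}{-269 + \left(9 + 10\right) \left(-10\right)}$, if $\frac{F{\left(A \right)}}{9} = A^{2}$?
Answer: $\frac{9278}{22491} \approx 0.41252$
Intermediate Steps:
$S = - \frac{3}{7} \approx -0.42857$
$F{\left(A \right)} = 9 A^{2}$
$\frac{-191 + F{\left(S \right)}}{-269 + \left(9 + 10\right) \left(-10\right)} = \frac{-191 + 9 \left(- \frac{3}{7}\right)^{2}}{-269 + \left(9 + 10\right) \left(-10\right)} = \frac{-191 + 9 \cdot \frac{9}{49}}{-269 + 19 \left(-10\right)} = \frac{-191 + \frac{81}{49}}{-269 - 190} = - \frac{9278}{49 \left(-459\right)} = \left(- \frac{9278}{49}\right) \left(- \frac{1}{459}\right) = \frac{9278}{22491}$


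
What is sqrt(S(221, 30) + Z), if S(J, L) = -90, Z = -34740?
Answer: 9*I*sqrt(430) ≈ 186.63*I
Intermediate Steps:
sqrt(S(221, 30) + Z) = sqrt(-90 - 34740) = sqrt(-34830) = 9*I*sqrt(430)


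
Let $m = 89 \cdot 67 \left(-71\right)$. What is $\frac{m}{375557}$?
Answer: $- \frac{423373}{375557} \approx -1.1273$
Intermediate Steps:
$m = -423373$ ($m = 5963 \left(-71\right) = -423373$)
$\frac{m}{375557} = - \frac{423373}{375557}$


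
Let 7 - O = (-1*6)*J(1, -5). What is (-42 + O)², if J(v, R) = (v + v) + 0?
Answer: 529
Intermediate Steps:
J(v, R) = 2*v (J(v, R) = 2*v + 0 = 2*v)
O = 19 (O = 7 - (-1*6)*2*1 = 7 - (-6)*2 = 7 - 1*(-12) = 7 + 12 = 19)
(-42 + O)² = (-42 + 19)² = (-23)² = 529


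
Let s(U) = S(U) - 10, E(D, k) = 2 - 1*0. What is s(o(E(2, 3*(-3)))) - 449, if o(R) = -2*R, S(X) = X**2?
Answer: -443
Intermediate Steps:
E(D, k) = 2 (E(D, k) = 2 + 0 = 2)
s(U) = -10 + U**2 (s(U) = U**2 - 10 = -10 + U**2)
s(o(E(2, 3*(-3)))) - 449 = (-10 + (-2*2)**2) - 449 = (-10 + (-4)**2) - 449 = (-10 + 16) - 449 = 6 - 449 = -443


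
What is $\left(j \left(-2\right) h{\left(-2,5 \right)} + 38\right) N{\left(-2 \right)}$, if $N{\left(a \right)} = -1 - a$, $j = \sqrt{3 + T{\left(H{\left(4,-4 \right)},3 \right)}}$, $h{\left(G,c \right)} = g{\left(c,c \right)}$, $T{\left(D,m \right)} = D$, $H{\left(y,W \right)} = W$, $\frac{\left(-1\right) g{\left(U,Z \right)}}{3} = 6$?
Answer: $38 + 36 i \approx 38.0 + 36.0 i$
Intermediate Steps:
$g{\left(U,Z \right)} = -18$ ($g{\left(U,Z \right)} = \left(-3\right) 6 = -18$)
$h{\left(G,c \right)} = -18$
$j = i$ ($j = \sqrt{3 - 4} = \sqrt{-1} = i \approx 1.0 i$)
$\left(j \left(-2\right) h{\left(-2,5 \right)} + 38\right) N{\left(-2 \right)} = \left(i \left(-2\right) \left(-18\right) + 38\right) \left(-1 - -2\right) = \left(- 2 i \left(-18\right) + 38\right) \left(-1 + 2\right) = \left(36 i + 38\right) 1 = \left(38 + 36 i\right) 1 = 38 + 36 i$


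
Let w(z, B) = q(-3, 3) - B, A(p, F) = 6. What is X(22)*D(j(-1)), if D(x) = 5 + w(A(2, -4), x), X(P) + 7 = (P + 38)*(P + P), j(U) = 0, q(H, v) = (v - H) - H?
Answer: 36862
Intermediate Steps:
q(H, v) = v - 2*H
w(z, B) = 9 - B (w(z, B) = (3 - 2*(-3)) - B = (3 + 6) - B = 9 - B)
X(P) = -7 + 2*P*(38 + P) (X(P) = -7 + (P + 38)*(P + P) = -7 + (38 + P)*(2*P) = -7 + 2*P*(38 + P))
D(x) = 14 - x (D(x) = 5 + (9 - x) = 14 - x)
X(22)*D(j(-1)) = (-7 + 2*22**2 + 76*22)*(14 - 1*0) = (-7 + 2*484 + 1672)*(14 + 0) = (-7 + 968 + 1672)*14 = 2633*14 = 36862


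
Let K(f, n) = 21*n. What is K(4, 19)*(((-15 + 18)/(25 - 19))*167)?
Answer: 66633/2 ≈ 33317.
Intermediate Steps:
K(4, 19)*(((-15 + 18)/(25 - 19))*167) = (21*19)*(((-15 + 18)/(25 - 19))*167) = 399*((3/6)*167) = 399*((3*(1/6))*167) = 399*((1/2)*167) = 399*(167/2) = 66633/2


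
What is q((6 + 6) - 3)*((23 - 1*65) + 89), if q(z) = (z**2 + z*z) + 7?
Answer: 7943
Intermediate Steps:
q(z) = 7 + 2*z**2 (q(z) = (z**2 + z**2) + 7 = 2*z**2 + 7 = 7 + 2*z**2)
q((6 + 6) - 3)*((23 - 1*65) + 89) = (7 + 2*((6 + 6) - 3)**2)*((23 - 1*65) + 89) = (7 + 2*(12 - 3)**2)*((23 - 65) + 89) = (7 + 2*9**2)*(-42 + 89) = (7 + 2*81)*47 = (7 + 162)*47 = 169*47 = 7943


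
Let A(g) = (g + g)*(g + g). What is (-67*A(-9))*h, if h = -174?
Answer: 3777192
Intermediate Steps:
A(g) = 4*g² (A(g) = (2*g)*(2*g) = 4*g²)
(-67*A(-9))*h = -268*(-9)²*(-174) = -268*81*(-174) = -67*324*(-174) = -21708*(-174) = 3777192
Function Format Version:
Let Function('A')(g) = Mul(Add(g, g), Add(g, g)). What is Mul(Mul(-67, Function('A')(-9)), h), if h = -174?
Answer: 3777192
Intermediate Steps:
Function('A')(g) = Mul(4, Pow(g, 2)) (Function('A')(g) = Mul(Mul(2, g), Mul(2, g)) = Mul(4, Pow(g, 2)))
Mul(Mul(-67, Function('A')(-9)), h) = Mul(Mul(-67, Mul(4, Pow(-9, 2))), -174) = Mul(Mul(-67, Mul(4, 81)), -174) = Mul(Mul(-67, 324), -174) = Mul(-21708, -174) = 3777192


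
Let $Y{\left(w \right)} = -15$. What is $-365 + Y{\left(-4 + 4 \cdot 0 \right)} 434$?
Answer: $-6875$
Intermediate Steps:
$-365 + Y{\left(-4 + 4 \cdot 0 \right)} 434 = -365 - 6510 = -6875$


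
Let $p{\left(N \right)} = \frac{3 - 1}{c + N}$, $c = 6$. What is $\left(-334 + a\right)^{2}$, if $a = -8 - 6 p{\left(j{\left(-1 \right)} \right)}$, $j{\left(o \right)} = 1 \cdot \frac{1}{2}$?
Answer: $\frac{19980900}{169} \approx 1.1823 \cdot 10^{5}$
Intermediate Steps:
$j{\left(o \right)} = \frac{1}{2}$ ($j{\left(o \right)} = 1 \cdot \frac{1}{2} = \frac{1}{2}$)
$p{\left(N \right)} = \frac{2}{6 + N}$ ($p{\left(N \right)} = \frac{3 - 1}{6 + N} = \frac{2}{6 + N}$)
$a = - \frac{128}{13}$ ($a = -8 - 6 \frac{2}{6 + \frac{1}{2}} = -8 - 6 \frac{2}{\frac{13}{2}} = -8 - 6 \cdot 2 \cdot \frac{2}{13} = -8 - \frac{24}{13} = - \frac{128}{13} \approx -9.8462$)
$\left(-334 + a\right)^{2} = \left(-334 - \frac{128}{13}\right)^{2} = \left(- \frac{4470}{13}\right)^{2} = \frac{19980900}{169}$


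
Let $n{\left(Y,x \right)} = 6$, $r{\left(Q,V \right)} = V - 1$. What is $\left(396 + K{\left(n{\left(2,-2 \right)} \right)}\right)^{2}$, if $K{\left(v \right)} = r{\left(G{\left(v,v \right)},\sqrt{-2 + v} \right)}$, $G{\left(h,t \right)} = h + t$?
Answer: $157609$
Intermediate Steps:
$r{\left(Q,V \right)} = -1 + V$
$K{\left(v \right)} = -1 + \sqrt{-2 + v}$
$\left(396 + K{\left(n{\left(2,-2 \right)} \right)}\right)^{2} = \left(396 - \left(1 - \sqrt{-2 + 6}\right)\right)^{2} = \left(396 - \left(1 - \sqrt{4}\right)\right)^{2} = \left(396 + \left(-1 + 2\right)\right)^{2} = \left(396 + 1\right)^{2} = 397^{2} = 157609$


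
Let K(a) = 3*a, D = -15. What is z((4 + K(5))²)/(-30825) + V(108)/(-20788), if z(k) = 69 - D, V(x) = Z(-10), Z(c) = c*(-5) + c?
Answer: -248266/53399175 ≈ -0.0046492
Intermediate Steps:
Z(c) = -4*c (Z(c) = -5*c + c = -4*c)
V(x) = 40 (V(x) = -4*(-10) = 40)
z(k) = 84 (z(k) = 69 - 1*(-15) = 69 + 15 = 84)
z((4 + K(5))²)/(-30825) + V(108)/(-20788) = 84/(-30825) + 40/(-20788) = 84*(-1/30825) + 40*(-1/20788) = -28/10275 - 10/5197 = -248266/53399175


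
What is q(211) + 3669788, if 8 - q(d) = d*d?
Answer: 3625275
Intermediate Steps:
q(d) = 8 - d² (q(d) = 8 - d*d = 8 - d²)
q(211) + 3669788 = (8 - 1*211²) + 3669788 = (8 - 1*44521) + 3669788 = (8 - 44521) + 3669788 = -44513 + 3669788 = 3625275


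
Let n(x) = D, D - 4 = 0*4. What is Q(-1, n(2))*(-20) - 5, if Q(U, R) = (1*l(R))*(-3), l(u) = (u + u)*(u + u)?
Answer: 3835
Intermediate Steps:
l(u) = 4*u² (l(u) = (2*u)*(2*u) = 4*u²)
D = 4 (D = 4 + 0*4 = 4 + 0 = 4)
n(x) = 4
Q(U, R) = -12*R² (Q(U, R) = (1*(4*R²))*(-3) = (4*R²)*(-3) = -12*R²)
Q(-1, n(2))*(-20) - 5 = -12*4²*(-20) - 5 = -12*16*(-20) - 5 = -192*(-20) - 5 = 3840 - 5 = 3835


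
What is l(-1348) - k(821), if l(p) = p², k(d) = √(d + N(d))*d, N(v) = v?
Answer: 1817104 - 821*√1642 ≈ 1.7838e+6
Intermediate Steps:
k(d) = √2*d^(3/2) (k(d) = √(d + d)*d = √(2*d)*d = (√2*√d)*d = √2*d^(3/2))
l(-1348) - k(821) = (-1348)² - √2*821^(3/2) = 1817104 - √2*821*√821 = 1817104 - 821*√1642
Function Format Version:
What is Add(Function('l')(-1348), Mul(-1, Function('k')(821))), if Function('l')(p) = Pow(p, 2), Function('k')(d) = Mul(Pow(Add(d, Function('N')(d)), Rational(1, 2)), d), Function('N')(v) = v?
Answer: Add(1817104, Mul(-821, Pow(1642, Rational(1, 2)))) ≈ 1.7838e+6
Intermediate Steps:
Function('k')(d) = Mul(Pow(2, Rational(1, 2)), Pow(d, Rational(3, 2))) (Function('k')(d) = Mul(Pow(Add(d, d), Rational(1, 2)), d) = Mul(Pow(Mul(2, d), Rational(1, 2)), d) = Mul(Mul(Pow(2, Rational(1, 2)), Pow(d, Rational(1, 2))), d) = Mul(Pow(2, Rational(1, 2)), Pow(d, Rational(3, 2))))
Add(Function('l')(-1348), Mul(-1, Function('k')(821))) = Add(Pow(-1348, 2), Mul(-1, Mul(Pow(2, Rational(1, 2)), Pow(821, Rational(3, 2))))) = Add(1817104, Mul(-1, Mul(Pow(2, Rational(1, 2)), Mul(821, Pow(821, Rational(1, 2)))))) = Add(1817104, Mul(-1, Mul(821, Pow(1642, Rational(1, 2))))) = Add(1817104, Mul(-821, Pow(1642, Rational(1, 2))))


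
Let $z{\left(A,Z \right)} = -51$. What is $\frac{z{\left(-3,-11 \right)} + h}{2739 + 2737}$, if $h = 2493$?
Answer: $\frac{33}{74} \approx 0.44595$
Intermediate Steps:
$\frac{z{\left(-3,-11 \right)} + h}{2739 + 2737} = \frac{-51 + 2493}{2739 + 2737} = \frac{2442}{5476} = 2442 \cdot \frac{1}{5476} = \frac{33}{74}$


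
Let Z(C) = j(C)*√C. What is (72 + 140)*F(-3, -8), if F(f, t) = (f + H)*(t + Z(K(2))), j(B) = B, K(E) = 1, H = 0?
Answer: 4452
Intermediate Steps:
Z(C) = C^(3/2) (Z(C) = C*√C = C^(3/2))
F(f, t) = f*(1 + t) (F(f, t) = (f + 0)*(t + 1^(3/2)) = f*(t + 1) = f*(1 + t))
(72 + 140)*F(-3, -8) = (72 + 140)*(-3*(1 - 8)) = 212*(-3*(-7)) = 212*21 = 4452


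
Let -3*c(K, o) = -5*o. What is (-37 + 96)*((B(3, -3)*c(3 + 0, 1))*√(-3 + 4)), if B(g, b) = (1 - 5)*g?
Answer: -1180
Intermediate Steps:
c(K, o) = 5*o/3 (c(K, o) = -(-5)*o/3 = 5*o/3)
B(g, b) = -4*g
(-37 + 96)*((B(3, -3)*c(3 + 0, 1))*√(-3 + 4)) = (-37 + 96)*(((-4*3)*((5/3)*1))*√(-3 + 4)) = 59*((-12*5/3)*√1) = 59*(-20*1) = 59*(-20) = -1180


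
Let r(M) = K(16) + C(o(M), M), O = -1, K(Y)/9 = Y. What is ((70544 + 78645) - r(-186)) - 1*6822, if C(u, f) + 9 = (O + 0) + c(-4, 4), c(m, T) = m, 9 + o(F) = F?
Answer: 142237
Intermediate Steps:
o(F) = -9 + F
K(Y) = 9*Y
C(u, f) = -14 (C(u, f) = -9 + ((-1 + 0) - 4) = -9 + (-1 - 4) = -9 - 5 = -14)
r(M) = 130 (r(M) = 9*16 - 14 = 144 - 14 = 130)
((70544 + 78645) - r(-186)) - 1*6822 = ((70544 + 78645) - 1*130) - 1*6822 = (149189 - 130) - 6822 = 149059 - 6822 = 142237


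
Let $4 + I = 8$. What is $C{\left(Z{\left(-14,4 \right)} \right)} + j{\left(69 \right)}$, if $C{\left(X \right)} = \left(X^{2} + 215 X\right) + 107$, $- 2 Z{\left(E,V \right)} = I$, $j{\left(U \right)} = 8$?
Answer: $-311$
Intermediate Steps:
$I = 4$ ($I = -4 + 8 = 4$)
$Z{\left(E,V \right)} = -2$ ($Z{\left(E,V \right)} = \left(- \frac{1}{2}\right) 4 = -2$)
$C{\left(X \right)} = 107 + X^{2} + 215 X$
$C{\left(Z{\left(-14,4 \right)} \right)} + j{\left(69 \right)} = \left(107 + \left(-2\right)^{2} + 215 \left(-2\right)\right) + 8 = \left(107 + 4 - 430\right) + 8 = -319 + 8 = -311$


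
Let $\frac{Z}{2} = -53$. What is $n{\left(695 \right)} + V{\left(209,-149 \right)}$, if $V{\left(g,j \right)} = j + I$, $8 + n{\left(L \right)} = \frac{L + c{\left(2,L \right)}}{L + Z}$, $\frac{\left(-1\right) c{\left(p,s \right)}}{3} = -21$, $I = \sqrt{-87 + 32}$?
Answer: $- \frac{91715}{589} + i \sqrt{55} \approx -155.71 + 7.4162 i$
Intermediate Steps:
$Z = -106$ ($Z = 2 \left(-53\right) = -106$)
$I = i \sqrt{55}$ ($I = \sqrt{-55} = i \sqrt{55} \approx 7.4162 i$)
$c{\left(p,s \right)} = 63$ ($c{\left(p,s \right)} = \left(-3\right) \left(-21\right) = 63$)
$n{\left(L \right)} = -8 + \frac{63 + L}{-106 + L}$ ($n{\left(L \right)} = -8 + \frac{L + 63}{L - 106} = -8 + \frac{63 + L}{-106 + L}$)
$V{\left(g,j \right)} = j + i \sqrt{55}$
$n{\left(695 \right)} + V{\left(209,-149 \right)} = \frac{911 - 4865}{-106 + 695} - \left(149 - i \sqrt{55}\right) = \frac{911 - 4865}{589} - \left(149 - i \sqrt{55}\right) = \frac{1}{589} \left(-3954\right) - \left(149 - i \sqrt{55}\right) = - \frac{3954}{589} - \left(149 - i \sqrt{55}\right) = - \frac{91715}{589} + i \sqrt{55}$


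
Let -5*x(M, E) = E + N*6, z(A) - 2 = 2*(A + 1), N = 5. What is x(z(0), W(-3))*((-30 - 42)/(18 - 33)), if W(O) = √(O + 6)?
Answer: -144/5 - 24*√3/25 ≈ -30.463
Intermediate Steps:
W(O) = √(6 + O)
z(A) = 4 + 2*A (z(A) = 2 + 2*(A + 1) = 2 + 2*(1 + A) = 2 + (2 + 2*A) = 4 + 2*A)
x(M, E) = -6 - E/5 (x(M, E) = -(E + 5*6)/5 = -(E + 30)/5 = -(30 + E)/5 = -6 - E/5)
x(z(0), W(-3))*((-30 - 42)/(18 - 33)) = (-6 - √(6 - 3)/5)*((-30 - 42)/(18 - 33)) = (-6 - √3/5)*(-72/(-15)) = (-6 - √3/5)*(-72*(-1/15)) = (-6 - √3/5)*(24/5) = -144/5 - 24*√3/25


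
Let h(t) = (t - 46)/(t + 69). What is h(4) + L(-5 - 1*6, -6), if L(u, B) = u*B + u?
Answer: 3973/73 ≈ 54.425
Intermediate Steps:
L(u, B) = u + B*u (L(u, B) = B*u + u = u + B*u)
h(t) = (-46 + t)/(69 + t)
h(4) + L(-5 - 1*6, -6) = (-46 + 4)/(69 + 4) + (-5 - 1*6)*(1 - 6) = -42/73 + (-5 - 6)*(-5) = (1/73)*(-42) - 11*(-5) = -42/73 + 55 = 3973/73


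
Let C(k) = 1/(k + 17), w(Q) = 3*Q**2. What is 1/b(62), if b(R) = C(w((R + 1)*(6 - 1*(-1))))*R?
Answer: 291730/31 ≈ 9410.6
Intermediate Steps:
C(k) = 1/(17 + k)
b(R) = R/(17 + 3*(7 + 7*R)**2) (b(R) = R/(17 + 3*((R + 1)*(6 - 1*(-1)))**2) = R/(17 + 3*((1 + R)*(6 + 1))**2) = R/(17 + 3*((1 + R)*7)**2) = R/(17 + 3*(7 + 7*R)**2))
1/b(62) = 1/(62/(17 + 147*(1 + 62)**2)) = 1/(62/(17 + 147*63**2)) = 1/(62/(17 + 147*3969)) = 1/(62/(17 + 583443)) = 1/(62/583460) = 1/(62*(1/583460)) = 1/(31/291730) = 291730/31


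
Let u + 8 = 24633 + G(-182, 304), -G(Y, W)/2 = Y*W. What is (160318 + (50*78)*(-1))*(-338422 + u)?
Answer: -31774908938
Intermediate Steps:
G(Y, W) = -2*W*Y (G(Y, W) = -2*Y*W = -2*W*Y)
u = 135281 (u = -8 + (24633 - 2*304*(-182)) = -8 + (24633 + 110656) = -8 + 135289 = 135281)
(160318 + (50*78)*(-1))*(-338422 + u) = (160318 + (50*78)*(-1))*(-338422 + 135281) = (160318 + 3900*(-1))*(-203141) = (160318 - 3900)*(-203141) = 156418*(-203141) = -31774908938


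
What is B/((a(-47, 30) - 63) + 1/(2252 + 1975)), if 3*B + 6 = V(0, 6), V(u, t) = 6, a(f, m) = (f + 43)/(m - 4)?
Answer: 0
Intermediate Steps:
a(f, m) = (43 + f)/(-4 + m)
B = 0 (B = -2 + (1/3)*6 = -2 + 2 = 0)
B/((a(-47, 30) - 63) + 1/(2252 + 1975)) = 0/(((43 - 47)/(-4 + 30) - 63) + 1/(2252 + 1975)) = 0/((-4/26 - 63) + 1/4227) = 0/(((1/26)*(-4) - 63) + 1/4227) = 0/((-2/13 - 63) + 1/4227) = 0/(-821/13 + 1/4227) = 0/(-3470354/54951) = 0*(-54951/3470354) = 0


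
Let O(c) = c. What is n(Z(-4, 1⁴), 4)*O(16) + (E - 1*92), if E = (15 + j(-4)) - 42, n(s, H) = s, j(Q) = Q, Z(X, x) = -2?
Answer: -155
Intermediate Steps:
E = -31 (E = (15 - 4) - 42 = 11 - 42 = -31)
n(Z(-4, 1⁴), 4)*O(16) + (E - 1*92) = -2*16 + (-31 - 1*92) = -32 + (-31 - 92) = -32 - 123 = -155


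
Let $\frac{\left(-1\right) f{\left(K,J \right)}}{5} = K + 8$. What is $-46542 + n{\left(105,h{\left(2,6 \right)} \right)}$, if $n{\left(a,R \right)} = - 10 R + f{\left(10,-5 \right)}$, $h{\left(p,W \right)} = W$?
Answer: $-46692$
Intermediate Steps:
$f{\left(K,J \right)} = -40 - 5 K$ ($f{\left(K,J \right)} = - 5 \left(K + 8\right) = - 5 \left(8 + K\right) = -40 - 5 K$)
$n{\left(a,R \right)} = -90 - 10 R$ ($n{\left(a,R \right)} = - 10 R - 90 = -90 - 10 R$)
$-46542 + n{\left(105,h{\left(2,6 \right)} \right)} = -46542 - 150 = -46692$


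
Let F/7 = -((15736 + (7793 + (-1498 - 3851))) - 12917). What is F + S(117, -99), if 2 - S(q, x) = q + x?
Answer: -36857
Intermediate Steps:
S(q, x) = 2 - q - x (S(q, x) = 2 - (q + x) = 2 + (-q - x) = 2 - q - x)
F = -36841 (F = 7*(-((15736 + (7793 + (-1498 - 3851))) - 12917)) = 7*(-((15736 + (7793 - 5349)) - 12917)) = 7*(-((15736 + 2444) - 12917)) = 7*(-(18180 - 12917)) = 7*(-1*5263) = 7*(-5263) = -36841)
F + S(117, -99) = -36841 + (2 - 1*117 - 1*(-99)) = -36841 + (2 - 117 + 99) = -36841 - 16 = -36857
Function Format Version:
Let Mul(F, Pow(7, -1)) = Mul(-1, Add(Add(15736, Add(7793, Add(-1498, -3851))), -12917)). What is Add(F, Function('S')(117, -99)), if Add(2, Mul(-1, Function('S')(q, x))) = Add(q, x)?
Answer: -36857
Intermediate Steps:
Function('S')(q, x) = Add(2, Mul(-1, q), Mul(-1, x)) (Function('S')(q, x) = Add(2, Mul(-1, Add(q, x))) = Add(2, Add(Mul(-1, q), Mul(-1, x))) = Add(2, Mul(-1, q), Mul(-1, x)))
F = -36841 (F = Mul(7, Mul(-1, Add(Add(15736, Add(7793, Add(-1498, -3851))), -12917))) = Mul(7, Mul(-1, Add(Add(15736, Add(7793, -5349)), -12917))) = Mul(7, Mul(-1, Add(Add(15736, 2444), -12917))) = Mul(7, Mul(-1, Add(18180, -12917))) = Mul(7, Mul(-1, 5263)) = Mul(7, -5263) = -36841)
Add(F, Function('S')(117, -99)) = Add(-36841, Add(2, Mul(-1, 117), Mul(-1, -99))) = Add(-36841, Add(2, -117, 99)) = Add(-36841, -16) = -36857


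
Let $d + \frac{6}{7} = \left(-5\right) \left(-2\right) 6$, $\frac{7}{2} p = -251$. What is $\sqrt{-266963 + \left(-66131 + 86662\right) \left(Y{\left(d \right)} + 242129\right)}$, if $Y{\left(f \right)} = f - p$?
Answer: $2 \sqrt{1243392541} \approx 70524.0$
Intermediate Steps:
$p = - \frac{502}{7}$ ($p = \frac{2}{7} \left(-251\right) = - \frac{502}{7} \approx -71.714$)
$d = \frac{414}{7}$ ($d = - \frac{6}{7} + \left(-5\right) \left(-2\right) 6 = - \frac{6}{7} + 10 \cdot 6 = - \frac{6}{7} + 60 = \frac{414}{7} \approx 59.143$)
$Y{\left(f \right)} = \frac{502}{7} + f$ ($Y{\left(f \right)} = f - - \frac{502}{7} = f + \frac{502}{7} = \frac{502}{7} + f$)
$\sqrt{-266963 + \left(-66131 + 86662\right) \left(Y{\left(d \right)} + 242129\right)} = \sqrt{-266963 + \left(-66131 + 86662\right) \left(\left(\frac{502}{7} + \frac{414}{7}\right) + 242129\right)} = \sqrt{-266963 + 20531 \left(\frac{916}{7} + 242129\right)} = \sqrt{-266963 + 20531 \cdot \frac{1695819}{7}} = \sqrt{-266963 + 4973837127} = \sqrt{4973570164} = 2 \sqrt{1243392541}$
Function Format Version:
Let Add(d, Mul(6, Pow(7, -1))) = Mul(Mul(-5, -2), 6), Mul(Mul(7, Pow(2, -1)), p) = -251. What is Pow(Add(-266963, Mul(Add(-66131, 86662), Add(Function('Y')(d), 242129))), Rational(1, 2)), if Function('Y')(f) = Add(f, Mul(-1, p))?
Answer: Mul(2, Pow(1243392541, Rational(1, 2))) ≈ 70524.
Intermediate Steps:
p = Rational(-502, 7) (p = Mul(Rational(2, 7), -251) = Rational(-502, 7) ≈ -71.714)
d = Rational(414, 7) (d = Add(Rational(-6, 7), Mul(Mul(-5, -2), 6)) = Add(Rational(-6, 7), Mul(10, 6)) = Add(Rational(-6, 7), 60) = Rational(414, 7) ≈ 59.143)
Function('Y')(f) = Add(Rational(502, 7), f) (Function('Y')(f) = Add(f, Mul(-1, Rational(-502, 7))) = Add(f, Rational(502, 7)) = Add(Rational(502, 7), f))
Pow(Add(-266963, Mul(Add(-66131, 86662), Add(Function('Y')(d), 242129))), Rational(1, 2)) = Pow(Add(-266963, Mul(Add(-66131, 86662), Add(Add(Rational(502, 7), Rational(414, 7)), 242129))), Rational(1, 2)) = Pow(Add(-266963, Mul(20531, Add(Rational(916, 7), 242129))), Rational(1, 2)) = Pow(Add(-266963, Mul(20531, Rational(1695819, 7))), Rational(1, 2)) = Pow(Add(-266963, 4973837127), Rational(1, 2)) = Pow(4973570164, Rational(1, 2)) = Mul(2, Pow(1243392541, Rational(1, 2)))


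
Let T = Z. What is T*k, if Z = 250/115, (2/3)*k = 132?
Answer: 9900/23 ≈ 430.43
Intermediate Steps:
k = 198 (k = (3/2)*132 = 198)
Z = 50/23 (Z = 250*(1/115) = 50/23 ≈ 2.1739)
T = 50/23 ≈ 2.1739
T*k = (50/23)*198 = 9900/23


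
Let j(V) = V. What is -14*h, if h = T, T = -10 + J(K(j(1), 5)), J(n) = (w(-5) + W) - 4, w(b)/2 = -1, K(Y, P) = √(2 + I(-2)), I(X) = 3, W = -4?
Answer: 280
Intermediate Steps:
K(Y, P) = √5 (K(Y, P) = √(2 + 3) = √5)
w(b) = -2 (w(b) = 2*(-1) = -2)
J(n) = -10 (J(n) = (-2 - 4) - 4 = -6 - 4 = -10)
T = -20 (T = -10 - 10 = -20)
h = -20
-14*h = -14*(-20) = 280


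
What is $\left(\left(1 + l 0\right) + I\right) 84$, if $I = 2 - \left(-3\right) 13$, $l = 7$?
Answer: $3528$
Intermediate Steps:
$I = 41$ ($I = 2 - -39 = 2 + 39 = 41$)
$\left(\left(1 + l 0\right) + I\right) 84 = \left(\left(1 + 7 \cdot 0\right) + 41\right) 84 = \left(\left(1 + 0\right) + 41\right) 84 = \left(1 + 41\right) 84 = 42 \cdot 84 = 3528$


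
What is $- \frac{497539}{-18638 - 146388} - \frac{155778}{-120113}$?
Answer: $\frac{12209760305}{2831681134} \approx 4.3118$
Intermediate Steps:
$- \frac{497539}{-18638 - 146388} - \frac{155778}{-120113} = - \frac{497539}{-18638 - 146388} - - \frac{22254}{17159} = - \frac{497539}{-165026} + \frac{22254}{17159} = \left(-497539\right) \left(- \frac{1}{165026}\right) + \frac{22254}{17159} = \frac{497539}{165026} + \frac{22254}{17159} = \frac{12209760305}{2831681134}$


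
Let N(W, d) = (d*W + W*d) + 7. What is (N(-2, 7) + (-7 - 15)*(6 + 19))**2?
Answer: 326041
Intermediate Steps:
N(W, d) = 7 + 2*W*d (N(W, d) = (W*d + W*d) + 7 = 2*W*d + 7 = 7 + 2*W*d)
(N(-2, 7) + (-7 - 15)*(6 + 19))**2 = ((7 + 2*(-2)*7) + (-7 - 15)*(6 + 19))**2 = ((7 - 28) - 22*25)**2 = (-21 - 550)**2 = (-571)**2 = 326041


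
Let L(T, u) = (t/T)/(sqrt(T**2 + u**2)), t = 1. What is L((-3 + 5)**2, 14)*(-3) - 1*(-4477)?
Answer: 4477 - 3*sqrt(53)/424 ≈ 4476.9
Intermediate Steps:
L(T, u) = 1/(T*sqrt(T**2 + u**2)) (L(T, u) = (1/T)/(sqrt(T**2 + u**2)) = 1/(T*sqrt(T**2 + u**2)))
L((-3 + 5)**2, 14)*(-3) - 1*(-4477) = (1/(((-3 + 5)**2)*sqrt(((-3 + 5)**2)**2 + 14**2)))*(-3) - 1*(-4477) = (1/((2**2)*sqrt((2**2)**2 + 196)))*(-3) + 4477 = (1/(4*sqrt(4**2 + 196)))*(-3) + 4477 = (1/(4*sqrt(16 + 196)))*(-3) + 4477 = (1/(4*sqrt(212)))*(-3) + 4477 = ((sqrt(53)/106)/4)*(-3) + 4477 = (sqrt(53)/424)*(-3) + 4477 = -3*sqrt(53)/424 + 4477 = 4477 - 3*sqrt(53)/424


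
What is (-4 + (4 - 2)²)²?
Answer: 0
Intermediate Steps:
(-4 + (4 - 2)²)² = (-4 + 2²)² = (-4 + 4)² = 0² = 0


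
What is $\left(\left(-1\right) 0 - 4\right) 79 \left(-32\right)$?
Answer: $10112$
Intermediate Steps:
$\left(\left(-1\right) 0 - 4\right) 79 \left(-32\right) = \left(0 - 4\right) 79 \left(-32\right) = \left(-4\right) 79 \left(-32\right) = \left(-316\right) \left(-32\right) = 10112$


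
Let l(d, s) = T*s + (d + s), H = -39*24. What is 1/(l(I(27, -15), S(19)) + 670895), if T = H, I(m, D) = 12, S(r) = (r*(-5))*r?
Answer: 1/2358582 ≈ 4.2398e-7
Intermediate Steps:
S(r) = -5*r² (S(r) = (-5*r)*r = -5*r²)
H = -936
T = -936
l(d, s) = d - 935*s (l(d, s) = -936*s + (d + s) = d - 935*s)
1/(l(I(27, -15), S(19)) + 670895) = 1/((12 - (-4675)*19²) + 670895) = 1/((12 - (-4675)*361) + 670895) = 1/((12 - 935*(-1805)) + 670895) = 1/((12 + 1687675) + 670895) = 1/(1687687 + 670895) = 1/2358582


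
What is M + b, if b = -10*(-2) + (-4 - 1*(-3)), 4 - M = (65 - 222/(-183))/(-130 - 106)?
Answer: 335147/14396 ≈ 23.281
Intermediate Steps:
M = 61623/14396 (M = 4 - (65 - 222/(-183))/(-130 - 106) = 4 - (65 - 222*(-1/183))/(-236) = 4 - (65 + 74/61)*(-1)/236 = 4 - 4039*(-1)/(61*236) = 4 - 1*(-4039/14396) = 4 + 4039/14396 = 61623/14396 ≈ 4.2806)
b = 19 (b = 20 + (-4 + 3) = 20 - 1 = 19)
M + b = 61623/14396 + 19 = 335147/14396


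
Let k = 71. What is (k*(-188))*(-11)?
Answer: 146828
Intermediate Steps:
(k*(-188))*(-11) = (71*(-188))*(-11) = -13348*(-11) = 146828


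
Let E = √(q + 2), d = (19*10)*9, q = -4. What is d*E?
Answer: 1710*I*√2 ≈ 2418.3*I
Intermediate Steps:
d = 1710 (d = 190*9 = 1710)
E = I*√2 (E = √(-4 + 2) = √(-2) = I*√2 ≈ 1.4142*I)
d*E = 1710*(I*√2) = 1710*I*√2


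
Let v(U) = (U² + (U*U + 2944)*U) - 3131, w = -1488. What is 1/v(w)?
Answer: -1/3296815931 ≈ -3.0332e-10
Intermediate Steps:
v(U) = -3131 + U² + U*(2944 + U²) (v(U) = (U² + (U² + 2944)*U) - 3131 = (U² + (2944 + U²)*U) - 3131 = (U² + U*(2944 + U²)) - 3131 = -3131 + U² + U*(2944 + U²))
1/v(w) = 1/(-3131 + (-1488)² + (-1488)³ + 2944*(-1488)) = 1/(-3131 + 2214144 - 3294646272 - 4380672) = 1/(-3296815931) = -1/3296815931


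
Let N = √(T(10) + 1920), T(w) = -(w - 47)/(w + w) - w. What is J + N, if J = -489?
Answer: -489 + √191185/10 ≈ -445.28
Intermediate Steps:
T(w) = -w - (-47 + w)/(2*w) (T(w) = -(-47 + w)/(2*w) - w = -w - (-47 + w)/(2*w))
N = √191185/10 (N = √((-½ - 1*10 + (47/2)/10) + 1920) = √((-½ - 10 + (47/2)*(⅒)) + 1920) = √((-½ - 10 + 47/20) + 1920) = √(-163/20 + 1920) = √(38237/20) = √191185/10 ≈ 43.725)
J + N = -489 + √191185/10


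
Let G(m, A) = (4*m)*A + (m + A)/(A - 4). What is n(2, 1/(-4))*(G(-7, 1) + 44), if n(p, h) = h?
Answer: -9/2 ≈ -4.5000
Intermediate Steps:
G(m, A) = (A + m)/(-4 + A) + 4*A*m (G(m, A) = 4*A*m + (A + m)/(-4 + A) = (A + m)/(-4 + A) + 4*A*m)
n(2, 1/(-4))*(G(-7, 1) + 44) = ((1 - 7 - 16*1*(-7) + 4*(-7)*1²)/(-4 + 1) + 44)/(-4) = -((1 - 7 + 112 + 4*(-7)*1)/(-3) + 44)/4 = -(-(1 - 7 + 112 - 28)/3 + 44)/4 = -(-⅓*78 + 44)/4 = -(-26 + 44)/4 = -¼*18 = -9/2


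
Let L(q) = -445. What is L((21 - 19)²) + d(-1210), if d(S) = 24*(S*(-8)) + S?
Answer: 230665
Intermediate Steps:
d(S) = -191*S (d(S) = 24*(-8*S) + S = -192*S + S = -191*S)
L((21 - 19)²) + d(-1210) = -445 - 191*(-1210) = -445 + 231110 = 230665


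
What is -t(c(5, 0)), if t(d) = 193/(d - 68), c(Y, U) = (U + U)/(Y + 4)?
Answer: 193/68 ≈ 2.8382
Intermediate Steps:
c(Y, U) = 2*U/(4 + Y) (c(Y, U) = (2*U)/(4 + Y) = 2*U/(4 + Y))
t(d) = 193/(-68 + d)
-t(c(5, 0)) = -193/(-68 + 2*0/(4 + 5)) = -193/(-68 + 2*0/9) = -193/(-68 + 2*0*(⅑)) = -193/(-68 + 0) = -193/(-68) = -193*(-1)/68 = -1*(-193/68) = 193/68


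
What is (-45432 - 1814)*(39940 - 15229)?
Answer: -1167495906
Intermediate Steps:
(-45432 - 1814)*(39940 - 15229) = -47246*24711 = -1167495906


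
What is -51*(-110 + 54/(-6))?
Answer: 6069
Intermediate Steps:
-51*(-110 + 54/(-6)) = -51*(-110 + 54*(-1/6)) = -51*(-110 - 9) = -51*(-119) = 6069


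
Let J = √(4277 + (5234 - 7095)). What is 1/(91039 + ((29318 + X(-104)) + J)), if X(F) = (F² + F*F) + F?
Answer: 141885/20131350809 - 4*√151/20131350809 ≈ 7.0455e-6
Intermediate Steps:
J = 4*√151 (J = √(4277 - 1861) = √2416 = 4*√151 ≈ 49.153)
X(F) = F + 2*F² (X(F) = (F² + F²) + F = 2*F² + F = F + 2*F²)
1/(91039 + ((29318 + X(-104)) + J)) = 1/(91039 + ((29318 - 104*(1 + 2*(-104))) + 4*√151)) = 1/(91039 + ((29318 - 104*(1 - 208)) + 4*√151)) = 1/(91039 + ((29318 - 104*(-207)) + 4*√151)) = 1/(91039 + ((29318 + 21528) + 4*√151)) = 1/(91039 + (50846 + 4*√151)) = 1/(141885 + 4*√151)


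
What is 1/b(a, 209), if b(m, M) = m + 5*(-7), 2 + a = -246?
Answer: -1/283 ≈ -0.0035336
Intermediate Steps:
a = -248 (a = -2 - 246 = -248)
b(m, M) = -35 + m (b(m, M) = m - 35 = -35 + m)
1/b(a, 209) = 1/(-35 - 248) = 1/(-283) = -1/283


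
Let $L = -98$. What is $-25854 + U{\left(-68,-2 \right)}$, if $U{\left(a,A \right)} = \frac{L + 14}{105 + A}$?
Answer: $- \frac{2663046}{103} \approx -25855.0$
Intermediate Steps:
$U{\left(a,A \right)} = - \frac{84}{105 + A}$ ($U{\left(a,A \right)} = \frac{-98 + 14}{105 + A} = - \frac{84}{105 + A}$)
$-25854 + U{\left(-68,-2 \right)} = -25854 - \frac{84}{105 - 2} = -25854 - \frac{84}{103} = - \frac{2663046}{103}$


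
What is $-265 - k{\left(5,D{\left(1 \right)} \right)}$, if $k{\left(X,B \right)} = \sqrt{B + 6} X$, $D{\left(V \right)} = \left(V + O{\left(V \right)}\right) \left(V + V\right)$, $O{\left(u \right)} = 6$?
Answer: $-265 - 10 \sqrt{5} \approx -287.36$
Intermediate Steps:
$D{\left(V \right)} = 2 V \left(6 + V\right)$ ($D{\left(V \right)} = \left(V + 6\right) \left(V + V\right) = \left(6 + V\right) 2 V = 2 V \left(6 + V\right)$)
$k{\left(X,B \right)} = X \sqrt{6 + B}$ ($k{\left(X,B \right)} = \sqrt{6 + B} X = X \sqrt{6 + B}$)
$-265 - k{\left(5,D{\left(1 \right)} \right)} = -265 - 5 \sqrt{6 + 2 \cdot 1 \left(6 + 1\right)} = -265 - 5 \sqrt{6 + 2 \cdot 1 \cdot 7} = -265 - 5 \sqrt{6 + 14} = -265 - 5 \sqrt{20} = -265 - 5 \cdot 2 \sqrt{5} = -265 - 10 \sqrt{5}$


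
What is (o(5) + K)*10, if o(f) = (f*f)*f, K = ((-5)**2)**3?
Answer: 157500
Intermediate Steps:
K = 15625 (K = 25**3 = 15625)
o(f) = f**3 (o(f) = f**2*f = f**3)
(o(5) + K)*10 = (5**3 + 15625)*10 = (125 + 15625)*10 = 15750*10 = 157500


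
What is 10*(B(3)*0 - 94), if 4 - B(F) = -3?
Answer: -940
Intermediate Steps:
B(F) = 7 (B(F) = 4 - 1*(-3) = 4 + 3 = 7)
10*(B(3)*0 - 94) = 10*(7*0 - 94) = 10*(0 - 94) = 10*(-94) = -940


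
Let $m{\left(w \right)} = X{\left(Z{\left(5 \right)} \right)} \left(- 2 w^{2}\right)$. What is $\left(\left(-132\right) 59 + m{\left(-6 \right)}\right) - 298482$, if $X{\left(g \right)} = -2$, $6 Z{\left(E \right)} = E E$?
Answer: $-306126$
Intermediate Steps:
$Z{\left(E \right)} = \frac{E^{2}}{6}$ ($Z{\left(E \right)} = \frac{E E}{6} = \frac{E^{2}}{6}$)
$m{\left(w \right)} = 4 w^{2}$ ($m{\left(w \right)} = - 2 \left(- 2 w^{2}\right) = 4 w^{2}$)
$\left(\left(-132\right) 59 + m{\left(-6 \right)}\right) - 298482 = \left(\left(-132\right) 59 + 4 \left(-6\right)^{2}\right) - 298482 = \left(-7788 + 4 \cdot 36\right) - 298482 = \left(-7788 + 144\right) - 298482 = -7644 - 298482 = -306126$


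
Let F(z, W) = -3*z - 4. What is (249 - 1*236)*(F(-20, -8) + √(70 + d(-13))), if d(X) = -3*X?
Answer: 728 + 13*√109 ≈ 863.72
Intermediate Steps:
F(z, W) = -4 - 3*z
(249 - 1*236)*(F(-20, -8) + √(70 + d(-13))) = (249 - 1*236)*((-4 - 3*(-20)) + √(70 - 3*(-13))) = (249 - 236)*((-4 + 60) + √(70 + 39)) = 13*(56 + √109) = 728 + 13*√109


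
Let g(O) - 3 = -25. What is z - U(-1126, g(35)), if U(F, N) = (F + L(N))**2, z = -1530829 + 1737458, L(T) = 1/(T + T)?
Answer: -2054673281/1936 ≈ -1.0613e+6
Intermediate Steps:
g(O) = -22 (g(O) = 3 - 25 = -22)
L(T) = 1/(2*T)
z = 206629
U(F, N) = (F + 1/(2*N))**2
z - U(-1126, g(35)) = 206629 - (-1126 + (1/2)/(-22))**2 = 206629 - (-1126 + (1/2)*(-1/22))**2 = 206629 - (-1126 - 1/44)**2 = 206629 - (-49545/44)**2 = 206629 - 1*2454707025/1936 = 206629 - 2454707025/1936 = -2054673281/1936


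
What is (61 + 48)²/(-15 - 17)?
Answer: -11881/32 ≈ -371.28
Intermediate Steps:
(61 + 48)²/(-15 - 17) = 109²/(-32) = -1/32*11881 = -11881/32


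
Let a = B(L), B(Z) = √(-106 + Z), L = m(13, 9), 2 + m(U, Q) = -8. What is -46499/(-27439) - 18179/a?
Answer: 46499/27439 + 18179*I*√29/58 ≈ 1.6946 + 1687.9*I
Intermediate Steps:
m(U, Q) = -10 (m(U, Q) = -2 - 8 = -10)
L = -10
a = 2*I*√29 (a = √(-106 - 10) = √(-116) = 2*I*√29 ≈ 10.77*I)
-46499/(-27439) - 18179/a = -46499/(-27439) - 18179*(-I*√29/58) = -46499*(-1/27439) - (-18179)*I*√29/58 = 46499/27439 + 18179*I*√29/58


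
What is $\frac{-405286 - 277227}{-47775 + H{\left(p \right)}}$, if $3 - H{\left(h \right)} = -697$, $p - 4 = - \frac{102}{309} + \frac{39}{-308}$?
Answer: $\frac{682513}{47075} \approx 14.498$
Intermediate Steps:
$p = \frac{112407}{31724}$ ($p = 4 + \left(- \frac{102}{309} + \frac{39}{-308}\right) = 4 + \left(\left(-102\right) \frac{1}{309} + 39 \left(- \frac{1}{308}\right)\right) = 4 - \frac{14489}{31724} = \frac{112407}{31724} \approx 3.5433$)
$H{\left(h \right)} = 700$ ($H{\left(h \right)} = 3 - -697 = 3 + 697 = 700$)
$\frac{-405286 - 277227}{-47775 + H{\left(p \right)}} = \frac{-405286 - 277227}{-47775 + 700} = - \frac{682513}{-47075} = \left(-682513\right) \left(- \frac{1}{47075}\right) = \frac{682513}{47075}$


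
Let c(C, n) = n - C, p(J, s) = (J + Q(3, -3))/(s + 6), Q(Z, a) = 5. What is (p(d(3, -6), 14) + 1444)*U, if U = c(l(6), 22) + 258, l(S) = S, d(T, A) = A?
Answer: 3956423/10 ≈ 3.9564e+5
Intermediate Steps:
p(J, s) = (5 + J)/(6 + s) (p(J, s) = (J + 5)/(s + 6) = (5 + J)/(6 + s))
U = 274 (U = (22 - 1*6) + 258 = (22 - 6) + 258 = 16 + 258 = 274)
(p(d(3, -6), 14) + 1444)*U = ((5 - 6)/(6 + 14) + 1444)*274 = (-1/20 + 1444)*274 = (28879/20)*274 = 3956423/10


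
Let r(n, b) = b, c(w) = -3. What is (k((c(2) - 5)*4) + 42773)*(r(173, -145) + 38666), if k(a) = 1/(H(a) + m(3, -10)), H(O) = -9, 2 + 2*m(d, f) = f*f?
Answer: 65906387841/40 ≈ 1.6477e+9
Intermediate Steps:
m(d, f) = -1 + f²/2 (m(d, f) = -1 + (f*f)/2 = -1 + f²/2)
k(a) = 1/40 (k(a) = 1/(-9 + (-1 + (½)*(-10)²)) = 1/(-9 + (-1 + (½)*100)) = 1/(-9 + (-1 + 50)) = 1/(-9 + 49) = 1/40)
(k((c(2) - 5)*4) + 42773)*(r(173, -145) + 38666) = (1/40 + 42773)*(-145 + 38666) = (1710921/40)*38521 = 65906387841/40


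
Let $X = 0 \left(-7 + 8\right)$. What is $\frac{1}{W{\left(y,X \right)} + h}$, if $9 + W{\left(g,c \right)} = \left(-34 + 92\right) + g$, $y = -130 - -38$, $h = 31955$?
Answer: $\frac{1}{31912} \approx 3.1336 \cdot 10^{-5}$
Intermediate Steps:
$y = -92$ ($y = -130 + 38 = -92$)
$X = 0$ ($X = 0 \cdot 1 = 0$)
$W{\left(g,c \right)} = 49 + g$ ($W{\left(g,c \right)} = -9 + \left(\left(-34 + 92\right) + g\right) = -9 + \left(58 + g\right) = 49 + g$)
$\frac{1}{W{\left(y,X \right)} + h} = \frac{1}{\left(49 - 92\right) + 31955} = \frac{1}{-43 + 31955} = \frac{1}{31912}$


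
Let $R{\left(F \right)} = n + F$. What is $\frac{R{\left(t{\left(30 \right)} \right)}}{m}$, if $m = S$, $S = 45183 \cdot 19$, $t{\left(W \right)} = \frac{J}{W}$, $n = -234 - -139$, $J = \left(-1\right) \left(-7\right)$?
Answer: $- \frac{2843}{25754310} \approx -0.00011039$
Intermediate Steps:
$J = 7$
$n = -95$ ($n = -234 + 139 = -95$)
$t{\left(W \right)} = \frac{7}{W}$
$S = 858477$
$m = 858477$
$R{\left(F \right)} = -95 + F$
$\frac{R{\left(t{\left(30 \right)} \right)}}{m} = \frac{-95 + \frac{7}{30}}{858477} = \left(-95 + 7 \cdot \frac{1}{30}\right) \frac{1}{858477} = \left(-95 + \frac{7}{30}\right) \frac{1}{858477} = \left(- \frac{2843}{30}\right) \frac{1}{858477} = - \frac{2843}{25754310}$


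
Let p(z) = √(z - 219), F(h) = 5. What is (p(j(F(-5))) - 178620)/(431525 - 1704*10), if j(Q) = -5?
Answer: -35724/82897 + 4*I*√14/414485 ≈ -0.43094 + 3.6109e-5*I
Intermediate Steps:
p(z) = √(-219 + z)
(p(j(F(-5))) - 178620)/(431525 - 1704*10) = (√(-219 - 5) - 178620)/(431525 - 1704*10) = (√(-224) - 178620)/(431525 - 17040) = (4*I*√14 - 178620)/414485 = (-178620 + 4*I*√14)*(1/414485) = -35724/82897 + 4*I*√14/414485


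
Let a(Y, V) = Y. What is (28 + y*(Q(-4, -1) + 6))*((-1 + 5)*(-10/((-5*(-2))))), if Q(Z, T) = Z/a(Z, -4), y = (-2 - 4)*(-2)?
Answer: -448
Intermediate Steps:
y = 12 (y = -6*(-2) = 12)
Q(Z, T) = 1 (Q(Z, T) = Z/Z = 1)
(28 + y*(Q(-4, -1) + 6))*((-1 + 5)*(-10/((-5*(-2))))) = (28 + 12*(1 + 6))*((-1 + 5)*(-10/((-5*(-2))))) = (28 + 12*7)*(4*(-10/10)) = (28 + 84)*(4*(-10*⅒)) = 112*(4*(-1)) = 112*(-4) = -448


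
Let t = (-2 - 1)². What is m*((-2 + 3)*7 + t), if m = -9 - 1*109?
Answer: -1888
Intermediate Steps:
t = 9 (t = (-3)² = 9)
m = -118 (m = -9 - 109 = -118)
m*((-2 + 3)*7 + t) = -118*((-2 + 3)*7 + 9) = -118*(1*7 + 9) = -118*(7 + 9) = -118*16 = -1888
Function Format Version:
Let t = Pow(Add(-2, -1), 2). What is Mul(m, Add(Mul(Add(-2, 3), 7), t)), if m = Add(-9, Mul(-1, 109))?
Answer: -1888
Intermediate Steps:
t = 9 (t = Pow(-3, 2) = 9)
m = -118 (m = Add(-9, -109) = -118)
Mul(m, Add(Mul(Add(-2, 3), 7), t)) = Mul(-118, Add(Mul(Add(-2, 3), 7), 9)) = Mul(-118, Add(Mul(1, 7), 9)) = Mul(-118, Add(7, 9)) = Mul(-118, 16) = -1888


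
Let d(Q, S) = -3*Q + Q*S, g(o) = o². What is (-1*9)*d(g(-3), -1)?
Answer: 324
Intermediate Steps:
(-1*9)*d(g(-3), -1) = (-1*9)*((-3)²*(-3 - 1)) = -81*(-4) = -9*(-36) = 324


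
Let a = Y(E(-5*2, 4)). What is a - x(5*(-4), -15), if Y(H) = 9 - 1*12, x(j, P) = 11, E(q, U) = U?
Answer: -14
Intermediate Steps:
Y(H) = -3 (Y(H) = 9 - 12 = -3)
a = -3
a - x(5*(-4), -15) = -3 - 1*11 = -3 - 11 = -14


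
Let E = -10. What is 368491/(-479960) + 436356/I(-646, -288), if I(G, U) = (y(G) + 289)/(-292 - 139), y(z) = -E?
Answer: -301892697931/479960 ≈ -6.2900e+5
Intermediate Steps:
y(z) = 10 (y(z) = -1*(-10) = 10)
I(G, U) = -299/431 (I(G, U) = (10 + 289)/(-292 - 139) = 299/(-431) = 299*(-1/431) = -299/431)
368491/(-479960) + 436356/I(-646, -288) = 368491/(-479960) + 436356/(-299/431) = 368491*(-1/479960) + 436356*(-431/299) = -368491/479960 - 8176932/13 = -301892697931/479960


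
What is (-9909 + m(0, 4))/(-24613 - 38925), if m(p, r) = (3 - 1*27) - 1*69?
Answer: 5001/31769 ≈ 0.15742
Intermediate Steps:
m(p, r) = -93 (m(p, r) = (3 - 27) - 69 = -24 - 69 = -93)
(-9909 + m(0, 4))/(-24613 - 38925) = (-9909 - 93)/(-24613 - 38925) = -10002/(-63538) = -10002*(-1/63538) = 5001/31769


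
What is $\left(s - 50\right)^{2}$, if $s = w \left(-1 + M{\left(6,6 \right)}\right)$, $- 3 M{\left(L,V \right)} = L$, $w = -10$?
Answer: $400$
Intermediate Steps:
$M{\left(L,V \right)} = - \frac{L}{3}$
$s = 30$ ($s = - 10 \left(-1 - 2\right) = \left(-10\right) \left(-3\right) = 30$)
$\left(s - 50\right)^{2} = \left(30 - 50\right)^{2} = \left(-20\right)^{2} = 400$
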